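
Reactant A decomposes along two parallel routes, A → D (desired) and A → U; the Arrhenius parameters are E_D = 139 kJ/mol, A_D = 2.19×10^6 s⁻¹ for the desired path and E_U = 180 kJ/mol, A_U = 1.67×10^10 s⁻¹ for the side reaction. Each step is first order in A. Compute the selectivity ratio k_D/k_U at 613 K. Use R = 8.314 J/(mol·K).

Since both paths have the same order in A, the concentration cancels and S_{D/U} = k_D/k_U = (A_D/A_U)·exp[(E_U−E_D)/(RT)].
(E_U−E_D)/(RT) = (180−139)×10³/(8.314×613) = 41000/5096 = 8.045.
k_D/k_U = (2.19×10^6/1.67×10^10)·exp(8.045) = 1.311×10^-4 × 3117 = 0.409.

0.409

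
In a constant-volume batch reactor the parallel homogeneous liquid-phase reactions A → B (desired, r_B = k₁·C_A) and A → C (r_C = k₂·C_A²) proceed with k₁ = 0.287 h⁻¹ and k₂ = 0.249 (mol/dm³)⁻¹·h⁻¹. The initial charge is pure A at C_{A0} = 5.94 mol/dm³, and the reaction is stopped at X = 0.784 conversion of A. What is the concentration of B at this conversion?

C_A = C_{A0}(1−X) = 1.283 mol/dm³.
Along a PFR/batch, dC_B/dC_A = −r_B/(r_B+r_C) = −k₁/(k₁+k₂·C_A).
Integrating from C_{A0} to C_A: C_B = (0.287/0.249)·ln[(0.287+0.249·5.94)/(0.287+0.249·1.28)] = 1.153·ln(1.766/0.6065) = 1.232 mol/dm³.

1.23 mol/dm³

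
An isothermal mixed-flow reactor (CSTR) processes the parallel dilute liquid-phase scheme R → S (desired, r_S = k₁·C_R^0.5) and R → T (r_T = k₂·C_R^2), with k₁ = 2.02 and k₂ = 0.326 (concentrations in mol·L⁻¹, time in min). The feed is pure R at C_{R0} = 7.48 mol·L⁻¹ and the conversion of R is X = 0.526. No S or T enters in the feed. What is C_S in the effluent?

Exit C_R = C_{R0}(1−X) = 7.48×0.474 = 3.546 mol·L⁻¹.
In a CSTR the entire volume is at exit conditions, so r_S = 2.02×3.546^0.5 = 3.804 and r_T = 0.326×3.546^2 = 4.098.
Fraction of consumed R going to S: r_S/(r_S+r_T) = 0.4814.
C_S = 0.4814·C_{R0}·X = 0.4814×7.48×0.526 = 1.89 mol·L⁻¹.

1.89 mol·L⁻¹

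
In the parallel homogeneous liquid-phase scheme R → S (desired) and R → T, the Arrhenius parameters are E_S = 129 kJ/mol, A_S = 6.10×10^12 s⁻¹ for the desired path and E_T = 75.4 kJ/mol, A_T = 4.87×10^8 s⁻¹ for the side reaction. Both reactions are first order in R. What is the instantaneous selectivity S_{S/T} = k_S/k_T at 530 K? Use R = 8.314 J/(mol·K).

0.0653

k_S/k_T = (A_S/A_T)·exp[−(E_S−E_T)/(RT)] = (A_S/A_T)·exp[(E_T−E_S)/(RT)].
(E_T−E_S)/(RT) = (75.4−129)×10³/(8.314×530) = -53600/4406 = -12.16.
k_S/k_T = (6.10×10^12/4.87×10^8)·exp(-12.16) = 12526 × 5.214×10^-6 = 0.0653.
Since E_S > E_T, raising the temperature improves selectivity toward S.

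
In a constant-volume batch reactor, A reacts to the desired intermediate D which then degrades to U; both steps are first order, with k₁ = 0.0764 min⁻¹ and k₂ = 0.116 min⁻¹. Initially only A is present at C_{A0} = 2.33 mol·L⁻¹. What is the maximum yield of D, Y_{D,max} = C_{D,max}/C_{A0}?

0.294

Evaluating C_D at t_opt = ln(k₂/k₁)/(k₂−k₁) gives C_{D,max}/C_{A0} = (k₁/k₂)^[k₂/(k₂−k₁)].
= (0.0764/0.116)^(0.116/(0.116−0.0764)) = (0.6586)^(2.929) = 0.2943.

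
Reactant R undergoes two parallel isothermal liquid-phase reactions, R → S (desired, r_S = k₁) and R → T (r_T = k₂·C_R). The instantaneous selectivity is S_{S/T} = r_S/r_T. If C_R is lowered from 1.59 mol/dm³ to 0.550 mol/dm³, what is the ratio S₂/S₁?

2.89

S_{S/T} = (k₁/k₂)·C_R⁻¹, so S₂/S₁ = (C_{R,2}/C_{R,1})⁻¹.
= 1.59/0.550 = 2.89.
Selectivity toward S rises as C_R falls — low-concentration operation is favoured.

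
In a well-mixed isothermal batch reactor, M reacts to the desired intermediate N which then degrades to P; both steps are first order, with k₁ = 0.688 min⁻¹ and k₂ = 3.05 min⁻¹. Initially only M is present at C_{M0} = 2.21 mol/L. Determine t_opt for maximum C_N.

0.630 min

The intermediate peaks when r₁ = r₂, i.e. k₁e^(−k₁t) = k₂e^(−k₂t), giving t_opt = ln(k₂/k₁)/(k₂−k₁).
= ln(3.05/0.688)/(3.05−0.688) = ln(4.433)/2.362 = 1.489/2.362 = 0.630 min.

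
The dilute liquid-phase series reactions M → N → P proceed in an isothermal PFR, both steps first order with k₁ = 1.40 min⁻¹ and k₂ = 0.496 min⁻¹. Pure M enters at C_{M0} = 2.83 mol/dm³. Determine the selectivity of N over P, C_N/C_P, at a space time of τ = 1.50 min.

1.65

Solving the coupled first-order balances gives C_N(τ) = [k₁/(k₂−k₁)]·C_{M0}·(e^(−k₁τ) − e^(−k₂τ)).
e^(−k₁τ) = e^(−1.40×1.50) = e^(−2.100) = 0.1225; e^(−k₂τ) = e^(−0.7440) = 0.4752.
C_N = 1.40×2.83/(0.496−1.40) × (0.1225−0.4752) = (-4.383)×(-0.3528) = 1.546 mol/dm³.
C_M = C_{M0}e^(−k₁τ) = 0.3466 mol/dm³, so C_P = C_{M0}−C_M−C_N = 0.9374 mol/dm³; C_N/C_P = 1.65.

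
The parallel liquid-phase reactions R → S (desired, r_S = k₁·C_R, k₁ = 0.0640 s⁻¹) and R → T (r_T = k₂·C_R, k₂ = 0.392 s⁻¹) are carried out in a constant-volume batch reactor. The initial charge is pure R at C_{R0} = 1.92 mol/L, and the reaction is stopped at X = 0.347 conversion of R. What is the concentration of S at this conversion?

0.0935 mol/L

C_R = C_{R0}(1−X) = 1.254 mol/L.
Both paths are first order in R, so the instantaneous fraction to S is constant: dC_S/d(−C_R) = k₁/(k₁+k₂) = 0.1404.
C_S = 0.1404·(C_{R0}−C_R) = 0.1404×0.6662 = 0.0935 mol/L.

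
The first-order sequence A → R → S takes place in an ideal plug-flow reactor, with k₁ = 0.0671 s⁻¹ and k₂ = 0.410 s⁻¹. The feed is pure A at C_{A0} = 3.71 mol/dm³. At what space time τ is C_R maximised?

The intermediate peaks when r₁ = r₂, i.e. k₁e^(−k₁τ) = k₂e^(−k₂τ), giving τ_opt = ln(k₂/k₁)/(k₂−k₁).
= ln(0.410/0.0671)/(0.410−0.0671) = ln(6.110)/0.3429 = 1.810/0.3429 = 5.28 s.

5.28 s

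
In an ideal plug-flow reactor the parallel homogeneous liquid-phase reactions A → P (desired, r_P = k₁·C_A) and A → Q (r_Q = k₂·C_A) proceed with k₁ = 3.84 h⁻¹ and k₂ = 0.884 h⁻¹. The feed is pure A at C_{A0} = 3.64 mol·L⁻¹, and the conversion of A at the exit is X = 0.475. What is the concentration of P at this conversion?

C_A = C_{A0}(1−X) = 1.911 mol·L⁻¹.
Both paths are first order in A, so the instantaneous fraction to P is constant: dC_P/d(−C_A) = k₁/(k₁+k₂) = 0.8129.
C_P = 0.8129·(C_{A0}−C_A) = 0.8129×1.729 = 1.41 mol·L⁻¹.

1.41 mol·L⁻¹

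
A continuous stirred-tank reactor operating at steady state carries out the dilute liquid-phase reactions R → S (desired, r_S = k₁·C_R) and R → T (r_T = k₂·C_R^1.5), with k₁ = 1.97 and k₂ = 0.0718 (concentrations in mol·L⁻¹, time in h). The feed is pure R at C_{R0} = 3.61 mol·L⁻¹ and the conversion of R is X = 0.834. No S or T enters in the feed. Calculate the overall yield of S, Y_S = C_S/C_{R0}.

Exit C_R = C_{R0}(1−X) = 3.61×0.166 = 0.5993 mol·L⁻¹.
In a CSTR the entire volume is at exit conditions, so r_S = 1.97×0.5993 = 1.181 and r_T = 0.0718×0.5993^1.5 = 0.03331.
Fraction of consumed R going to S: r_S/(r_S+r_T) = 0.9726.
C_S = 0.9726·C_{R0}·X = 0.9726×3.61×0.834 = 2.93 mol·L⁻¹; Y_S = C_S/C_{R0} = 0.811.

0.811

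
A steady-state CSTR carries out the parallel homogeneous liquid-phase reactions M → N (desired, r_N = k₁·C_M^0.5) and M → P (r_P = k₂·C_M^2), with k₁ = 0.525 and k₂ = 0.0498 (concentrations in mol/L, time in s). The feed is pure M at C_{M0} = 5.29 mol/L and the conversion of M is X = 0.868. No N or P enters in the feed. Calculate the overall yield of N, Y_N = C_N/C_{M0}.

Exit C_M = C_{M0}(1−X) = 5.29×0.132 = 0.6983 mol/L.
A CSTR operates uniformly at the exit composition, giving r_N = 0.4387 and r_P = 0.02428 (each k·C_M^n at C_M = 0.6983).
Fraction of consumed M going to N: r_N/(r_N+r_P) = 0.9476.
C_N = 0.9476·C_{M0}·X = 0.9476×5.29×0.868 = 4.35 mol/L; Y_N = C_N/C_{M0} = 0.822.

0.822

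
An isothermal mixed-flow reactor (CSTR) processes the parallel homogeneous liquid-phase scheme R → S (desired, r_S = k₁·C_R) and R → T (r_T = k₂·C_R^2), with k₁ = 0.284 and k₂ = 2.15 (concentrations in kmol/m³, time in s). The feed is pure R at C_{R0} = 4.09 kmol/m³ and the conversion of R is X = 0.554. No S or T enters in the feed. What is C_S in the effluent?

0.153 kmol/m³

Exit C_R = C_{R0}(1−X) = 4.09×0.446 = 1.824 kmol/m³.
A CSTR operates uniformly at the exit composition, giving r_S = 0.5181 and r_T = 7.154 (each k·C_R^n at C_R = 1.824).
Fraction of consumed R going to S: r_S/(r_S+r_T) = 0.06752.
C_S = 0.06752·C_{R0}·X = 0.06752×4.09×0.554 = 0.153 kmol/m³.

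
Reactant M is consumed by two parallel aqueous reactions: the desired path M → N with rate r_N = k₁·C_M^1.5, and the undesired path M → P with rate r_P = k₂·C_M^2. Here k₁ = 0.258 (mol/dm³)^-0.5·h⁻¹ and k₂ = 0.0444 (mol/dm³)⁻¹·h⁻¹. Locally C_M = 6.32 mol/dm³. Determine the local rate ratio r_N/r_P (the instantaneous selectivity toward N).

2.31

S_{N/P} = r_N/r_P = (k₁·C_M^1.5)/(k₂·C_M^2) = (k₁/k₂)·C_M^-0.5.
= (0.258×6.320^1.5) / (0.0444×6.320^2) = 4.099/1.773 = 2.31.
The undesired path is higher order in M, so low C_M (CSTR or dilute feed) favours N.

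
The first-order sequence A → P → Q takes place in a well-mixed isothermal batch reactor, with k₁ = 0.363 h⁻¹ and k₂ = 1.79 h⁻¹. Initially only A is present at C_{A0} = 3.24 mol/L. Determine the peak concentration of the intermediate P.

0.438 mol/L

For a first-order series the maximum intermediate yield is C_{P,max}/C_{A0} = (k₁/k₂)^[k₂/(k₂−k₁)].
= (0.363/1.79)^(1.79/(1.79−0.363)) = (0.2028)^(1.254) = 0.1351.
C_{P,max} = 0.1351×3.24 = 0.438 mol/L.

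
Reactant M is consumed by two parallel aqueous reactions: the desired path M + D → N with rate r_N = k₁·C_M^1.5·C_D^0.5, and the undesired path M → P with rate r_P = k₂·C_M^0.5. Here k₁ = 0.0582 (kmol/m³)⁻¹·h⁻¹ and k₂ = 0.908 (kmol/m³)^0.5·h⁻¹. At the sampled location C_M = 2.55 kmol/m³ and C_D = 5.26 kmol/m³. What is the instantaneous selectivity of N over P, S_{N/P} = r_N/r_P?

0.375

S_{N/P} = r_N/r_P = (k₁·C_M^1.5·C_D^0.5)/(k₂·C_M^0.5) = (k₁/k₂)·C_M·C_D^0.5.
= (0.0582×2.550^1.5×5.260^0.5) / (0.908×2.550^0.5) = 0.5435/1.450 = 0.375.
Since the desired path is higher order in M, keeping C_M high (PFR or concentrated feed) favours N.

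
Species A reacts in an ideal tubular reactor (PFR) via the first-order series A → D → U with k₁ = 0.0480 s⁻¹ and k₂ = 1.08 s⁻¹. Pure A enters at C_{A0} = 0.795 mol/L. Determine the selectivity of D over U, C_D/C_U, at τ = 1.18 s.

For first-order series with pure A initially, C_D(τ) = k₁C_{A0}/(k₂−k₁)·(e^(−k₁τ) − e^(−k₂τ)).
e^(−k₁τ) = e^(−0.0480×1.18) = e^(−0.05664) = 0.9449; e^(−k₂τ) = e^(−1.274) = 0.2796.
C_D = 0.0480×0.795/(1.08−0.0480) × (0.9449−0.2796) = 0.03698×0.6653 = 0.02460 mol/L.
C_A = C_{A0}e^(−k₁τ) = 0.7512 mol/L, so C_U = C_{A0}−C_A−C_D = 0.01918 mol/L; C_D/C_U = 1.28.

1.28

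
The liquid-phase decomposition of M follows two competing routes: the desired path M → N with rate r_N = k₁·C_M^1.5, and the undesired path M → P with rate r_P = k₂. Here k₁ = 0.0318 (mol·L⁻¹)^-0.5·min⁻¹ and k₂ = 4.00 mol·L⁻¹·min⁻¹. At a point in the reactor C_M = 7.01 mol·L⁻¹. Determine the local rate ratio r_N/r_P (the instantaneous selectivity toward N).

S_{N/P} = r_N/r_P = (k₁·C_M^1.5)/(k₂) = (k₁/k₂)·C_M^1.5.
= (0.0318×7.010^1.5) / (4.00) = 0.5902/4.000 = 0.148.

0.148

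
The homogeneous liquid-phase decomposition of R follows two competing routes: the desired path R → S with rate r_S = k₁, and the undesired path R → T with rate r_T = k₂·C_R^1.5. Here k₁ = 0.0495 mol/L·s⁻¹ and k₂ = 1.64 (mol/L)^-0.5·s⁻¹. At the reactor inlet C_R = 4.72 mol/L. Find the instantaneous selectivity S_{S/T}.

S_{S/T} = r_S/r_T = (k₁)/(k₂·C_R^1.5) = (k₁/k₂)·C_R^-1.5.
= (0.0495) / (1.64×4.720^1.5) = 0.04950/16.82 = 0.00294.
The undesired path is higher order in R, so low C_R (CSTR or dilute feed) favours S.

0.00294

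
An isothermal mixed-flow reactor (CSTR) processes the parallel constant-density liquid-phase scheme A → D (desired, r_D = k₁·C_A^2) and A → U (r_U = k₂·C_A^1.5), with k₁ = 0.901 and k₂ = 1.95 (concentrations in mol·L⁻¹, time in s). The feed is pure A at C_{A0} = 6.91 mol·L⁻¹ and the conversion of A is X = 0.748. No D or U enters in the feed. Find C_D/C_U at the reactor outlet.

Exit C_A = C_{A0}(1−X) = 6.91×0.252 = 1.741 mol·L⁻¹.
A CSTR operates uniformly at the exit composition, giving r_D = 2.732 and r_U = 4.481 (each k·C_A^n at C_A = 1.741).
Overall selectivity = C_D/C_U = r_Dτ/(r_Uτ) = r_D/r_U = 0.610.

0.610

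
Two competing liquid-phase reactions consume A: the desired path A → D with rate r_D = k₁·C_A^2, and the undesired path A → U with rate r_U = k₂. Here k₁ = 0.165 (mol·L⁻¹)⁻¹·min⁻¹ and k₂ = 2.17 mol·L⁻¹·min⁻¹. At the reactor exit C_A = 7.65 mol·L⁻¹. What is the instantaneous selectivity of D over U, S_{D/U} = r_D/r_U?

4.45

S_{D/U} = r_D/r_U = (k₁·C_A^2)/(k₂) = (k₁/k₂)·C_A^2.
= (0.165×7.650^2) / (2.17) = 9.656/2.170 = 4.45.
Since the desired path is higher order in A, keeping C_A high (PFR or concentrated feed) favours D.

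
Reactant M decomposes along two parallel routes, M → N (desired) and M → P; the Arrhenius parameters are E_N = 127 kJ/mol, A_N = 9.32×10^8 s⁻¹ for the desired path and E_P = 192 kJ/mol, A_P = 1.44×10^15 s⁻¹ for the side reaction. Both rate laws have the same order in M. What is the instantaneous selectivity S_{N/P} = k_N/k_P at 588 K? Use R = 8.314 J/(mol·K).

With equal orders, S_{N/P} = k_N/k_P = (A_N/A_P)·exp[(E_P−E_N)/(RT)].
(E_P−E_N)/(RT) = (192−127)×10³/(8.314×588) = 65000/4889 = 13.30.
k_N/k_P = (9.32×10^8/1.44×10^15)·exp(13.30) = 6.472×10^-7 × 5.949×10^5 = 0.385.

0.385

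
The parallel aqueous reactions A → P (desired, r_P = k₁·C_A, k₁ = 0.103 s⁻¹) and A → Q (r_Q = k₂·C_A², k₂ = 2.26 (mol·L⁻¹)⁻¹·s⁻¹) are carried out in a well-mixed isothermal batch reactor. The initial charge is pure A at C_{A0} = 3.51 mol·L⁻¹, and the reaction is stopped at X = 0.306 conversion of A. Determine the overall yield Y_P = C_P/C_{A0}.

C_A = C_{A0}(1−X) = 2.436 mol·L⁻¹.
Along a PFR/batch, dC_P/dC_A = −r_P/(r_P+r_Q) = −k₁/(k₁+k₂·C_A).
Integrating from C_{A0} to C_A: C_P = (0.103/2.26)·ln[(0.103+2.26·3.51)/(0.103+2.26·2.44)] = 0.04558·ln(8.036/5.608) = 0.01639 mol·L⁻¹.
Y_P = C_P/C_{A0} = 0.01639/3.51 = 0.00467.

0.00467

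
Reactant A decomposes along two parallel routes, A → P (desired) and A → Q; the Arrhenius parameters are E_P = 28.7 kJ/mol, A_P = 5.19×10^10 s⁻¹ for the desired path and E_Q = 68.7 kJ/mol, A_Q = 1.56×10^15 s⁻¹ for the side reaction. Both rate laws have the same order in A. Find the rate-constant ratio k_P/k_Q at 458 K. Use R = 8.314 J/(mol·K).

Since both paths have the same order in A, the concentration cancels and S_{P/Q} = k_P/k_Q = (A_P/A_Q)·exp[(E_Q−E_P)/(RT)].
(E_Q−E_P)/(RT) = (68.7−28.7)×10³/(8.314×458) = 40000/3808 = 10.50.
k_P/k_Q = (5.19×10^10/1.56×10^15)·exp(10.50) = 3.327×10^-5 × 36487 = 1.21.
Since E_P < E_Q, lowering the temperature improves selectivity toward P.

1.21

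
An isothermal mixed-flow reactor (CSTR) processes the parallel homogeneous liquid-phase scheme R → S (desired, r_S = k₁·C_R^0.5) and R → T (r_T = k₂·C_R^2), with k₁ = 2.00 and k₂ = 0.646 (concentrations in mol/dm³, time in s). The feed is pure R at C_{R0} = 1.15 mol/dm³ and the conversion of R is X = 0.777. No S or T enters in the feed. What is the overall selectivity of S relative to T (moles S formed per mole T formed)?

23.8

Exit C_R = C_{R0}(1−X) = 1.15×0.223 = 0.2564 mol/dm³.
In a CSTR the entire volume is at exit conditions, so r_S = 2.00×0.2564^0.5 = 1.013 and r_T = 0.646×0.2564^2 = 0.04249.
Overall selectivity = C_S/C_T = r_Sτ/(r_Tτ) = r_S/r_T = 23.8.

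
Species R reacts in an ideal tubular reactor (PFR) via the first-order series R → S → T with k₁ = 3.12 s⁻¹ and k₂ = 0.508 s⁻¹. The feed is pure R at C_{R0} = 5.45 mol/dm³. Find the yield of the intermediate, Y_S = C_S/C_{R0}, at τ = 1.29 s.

Solving the coupled first-order balances gives C_S(τ) = [k₁/(k₂−k₁)]·C_{R0}·(e^(−k₁τ) − e^(−k₂τ)).
e^(−k₁τ) = e^(−3.12×1.29) = e^(−4.025) = 0.01787; e^(−k₂τ) = e^(−0.6553) = 0.5193.
C_S = 3.12×5.45/(0.508−3.12) × (0.01787−0.5193) = (-6.510)×(-0.5014) = 3.264 mol/dm³.
Y_S = C_S/C_{R0} = 3.264/5.45 = 0.599.

0.599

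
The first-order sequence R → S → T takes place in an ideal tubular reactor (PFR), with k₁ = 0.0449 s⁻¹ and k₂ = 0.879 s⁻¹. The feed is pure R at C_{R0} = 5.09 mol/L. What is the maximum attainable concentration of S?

At the optimum, C_{S,max}/C_{R0} = (k₁/k₂)^[k₂/(k₂−k₁)].
= (0.0449/0.879)^(0.879/(0.879−0.0449)) = (0.05108)^(1.054) = 0.04352.
C_{S,max} = 0.04352×5.09 = 0.222 mol/L.

0.222 mol/L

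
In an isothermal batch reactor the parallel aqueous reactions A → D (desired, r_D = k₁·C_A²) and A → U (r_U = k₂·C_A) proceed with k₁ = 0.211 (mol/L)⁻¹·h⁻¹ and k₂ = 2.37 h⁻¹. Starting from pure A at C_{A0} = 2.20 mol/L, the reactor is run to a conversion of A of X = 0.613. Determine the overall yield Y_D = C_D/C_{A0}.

0.0728

C_A = C_{A0}(1−X) = 0.8514 mol/L.
Along a PFR/batch, dC_U/dC_A = −r_U/(r_D+r_U) = −k₂/(k₂+k₁·C_A).
Integrating from C_{A0} to C_A: C_U = (2.37/0.211)·ln[(2.37+0.211·2.20)/(2.37+0.211·0.851)] = 11.23·ln(2.834/2.550) = 1.188 mol/L.
Then C_D = (C_{A0}−C_A) − C_U = 1.349 − 1.188 = 0.1602 mol/L.
Y_D = C_D/C_{A0} = 0.1602/2.20 = 0.0728.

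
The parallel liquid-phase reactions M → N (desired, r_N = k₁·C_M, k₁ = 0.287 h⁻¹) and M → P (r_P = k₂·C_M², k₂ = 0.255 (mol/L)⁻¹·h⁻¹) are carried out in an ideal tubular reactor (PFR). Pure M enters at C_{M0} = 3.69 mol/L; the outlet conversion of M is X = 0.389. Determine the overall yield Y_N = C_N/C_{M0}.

C_M = C_{M0}(1−X) = 2.255 mol/L.
Along a PFR/batch, dC_N/dC_M = −r_N/(r_N+r_P) = −k₁/(k₁+k₂·C_M).
Integrating from C_{M0} to C_M: C_N = (0.287/0.255)·ln[(0.287+0.255·3.69)/(0.287+0.255·2.25)] = 1.125·ln(1.228/0.8619) = 0.3984 mol/L.
Y_N = C_N/C_{M0} = 0.3984/3.69 = 0.108.

0.108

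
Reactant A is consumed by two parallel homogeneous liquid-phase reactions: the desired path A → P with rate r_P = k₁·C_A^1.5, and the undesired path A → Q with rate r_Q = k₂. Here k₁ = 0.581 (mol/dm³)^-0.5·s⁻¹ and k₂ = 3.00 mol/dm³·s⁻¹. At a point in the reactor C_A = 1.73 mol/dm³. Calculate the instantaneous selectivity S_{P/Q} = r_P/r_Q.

0.441

S_{P/Q} = r_P/r_Q = (k₁·C_A^1.5)/(k₂) = (k₁/k₂)·C_A^1.5.
= (0.581×1.730^1.5) / (3.00) = 1.322/3.000 = 0.441.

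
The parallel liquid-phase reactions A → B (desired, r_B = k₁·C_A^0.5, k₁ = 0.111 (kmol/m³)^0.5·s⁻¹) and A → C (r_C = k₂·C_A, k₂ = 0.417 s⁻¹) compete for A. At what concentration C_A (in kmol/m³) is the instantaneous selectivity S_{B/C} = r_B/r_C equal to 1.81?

0.0216 kmol/m³

S_{B/C} = (k₁/k₂)·C_A^-0.5 ⇒ C_A = (S·k₂/k₁)^(-2).
= (1.81×0.417/0.111)^(-2) = (6.800)^(-2) = 0.0216 kmol/m³.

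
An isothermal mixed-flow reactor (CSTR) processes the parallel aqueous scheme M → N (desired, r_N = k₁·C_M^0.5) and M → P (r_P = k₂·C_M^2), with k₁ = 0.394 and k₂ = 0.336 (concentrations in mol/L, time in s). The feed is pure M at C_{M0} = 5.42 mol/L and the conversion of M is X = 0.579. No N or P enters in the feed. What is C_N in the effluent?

Exit C_M = C_{M0}(1−X) = 5.42×0.421 = 2.282 mol/L.
Rates in a CSTR are evaluated at the outlet concentration: r_N = 0.394×2.282^0.5 = 0.5952, r_P = 0.336×2.282^2 = 1.749.
Fraction of consumed M going to N: r_N/(r_N+r_P) = 0.2538.
C_N = 0.2538·C_{M0}·X = 0.2538×5.42×0.579 = 0.797 mol/L.

0.797 mol/L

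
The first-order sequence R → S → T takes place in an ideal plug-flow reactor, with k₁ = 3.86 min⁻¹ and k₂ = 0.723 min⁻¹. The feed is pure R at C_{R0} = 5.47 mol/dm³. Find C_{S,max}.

For a first-order series the maximum intermediate yield is C_{S,max}/C_{R0} = (k₁/k₂)^[k₂/(k₂−k₁)].
= (3.86/0.723)^(0.723/(0.723−3.86)) = (5.339)^(-0.2305) = 0.6797.
C_{S,max} = 0.6797×5.47 = 3.72 mol/dm³.

3.72 mol/dm³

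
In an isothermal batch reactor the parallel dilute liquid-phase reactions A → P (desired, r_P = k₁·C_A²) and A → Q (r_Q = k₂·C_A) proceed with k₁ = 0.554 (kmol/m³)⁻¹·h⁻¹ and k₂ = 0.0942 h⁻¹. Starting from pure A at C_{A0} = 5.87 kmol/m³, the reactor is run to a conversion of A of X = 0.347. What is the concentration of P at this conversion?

C_A = C_{A0}(1−X) = 3.833 kmol/m³.
Along a PFR/batch, dC_Q/dC_A = −r_Q/(r_P+r_Q) = −k₂/(k₂+k₁·C_A).
Integrating from C_{A0} to C_A: C_Q = (0.0942/0.554)·ln[(0.0942+0.554·5.87)/(0.0942+0.554·3.83)] = 0.1700·ln(3.346/2.218) = 0.06994 kmol/m³.
Then C_P = (C_{A0}−C_A) − C_Q = 2.037 − 0.06994 = 1.967 kmol/m³.

1.97 kmol/m³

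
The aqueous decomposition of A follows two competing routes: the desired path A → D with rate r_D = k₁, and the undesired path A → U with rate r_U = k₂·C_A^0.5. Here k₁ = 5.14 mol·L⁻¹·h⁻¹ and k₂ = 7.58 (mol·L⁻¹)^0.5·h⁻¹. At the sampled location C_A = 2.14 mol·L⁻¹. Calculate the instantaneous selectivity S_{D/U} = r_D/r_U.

S_{D/U} = r_D/r_U = (k₁)/(k₂·C_A^0.5) = (k₁/k₂)·C_A^-0.5.
= (5.14) / (7.58×2.140^0.5) = 5.140/11.09 = 0.464.

0.464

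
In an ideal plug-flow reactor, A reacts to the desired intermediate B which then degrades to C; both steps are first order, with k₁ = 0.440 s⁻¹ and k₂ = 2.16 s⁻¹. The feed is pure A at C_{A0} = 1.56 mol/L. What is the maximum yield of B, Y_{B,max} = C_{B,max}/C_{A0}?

At the optimum, C_{B,max}/C_{A0} = (k₁/k₂)^[k₂/(k₂−k₁)].
= (0.440/2.16)^(2.16/(2.16−0.440)) = (0.2037)^(1.256) = 0.1356.

0.136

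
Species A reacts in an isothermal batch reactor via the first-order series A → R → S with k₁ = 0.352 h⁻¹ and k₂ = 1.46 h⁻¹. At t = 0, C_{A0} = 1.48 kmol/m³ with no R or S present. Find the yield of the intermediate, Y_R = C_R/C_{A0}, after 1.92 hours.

0.142

Solving the coupled first-order balances gives C_R(t) = [k₁/(k₂−k₁)]·C_{A0}·(e^(−k₁t) − e^(−k₂t)).
e^(−k₁t) = e^(−0.352×1.92) = e^(−0.6758) = 0.5087; e^(−k₂t) = e^(−2.803) = 0.06062.
C_R = 0.352×1.48/(1.46−0.352) × (0.5087−0.06062) = 0.4702×0.4481 = 0.2107 kmol/m³.
Y_R = C_R/C_{A0} = 0.2107/1.48 = 0.142.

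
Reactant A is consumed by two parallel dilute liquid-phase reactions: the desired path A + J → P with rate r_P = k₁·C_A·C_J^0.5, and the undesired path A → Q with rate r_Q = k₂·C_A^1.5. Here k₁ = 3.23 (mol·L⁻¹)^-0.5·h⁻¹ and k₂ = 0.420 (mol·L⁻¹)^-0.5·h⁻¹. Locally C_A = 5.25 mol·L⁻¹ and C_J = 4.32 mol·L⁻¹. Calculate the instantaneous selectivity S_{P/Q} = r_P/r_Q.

S_{P/Q} = r_P/r_Q = (k₁·C_A·C_J^0.5)/(k₂·C_A^1.5) = (k₁/k₂)·C_A^-0.5·C_J^0.5.
= (3.23×5.250×4.320^0.5) / (0.420×5.250^1.5) = 35.25/5.052 = 6.98.
The undesired path is higher order in A, so low C_A (CSTR or dilute feed) favours P.

6.98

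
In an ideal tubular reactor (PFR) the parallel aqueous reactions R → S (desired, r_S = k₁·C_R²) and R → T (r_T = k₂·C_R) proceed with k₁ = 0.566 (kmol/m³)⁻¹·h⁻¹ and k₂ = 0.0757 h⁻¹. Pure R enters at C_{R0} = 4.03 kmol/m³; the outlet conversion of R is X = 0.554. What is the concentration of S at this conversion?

C_R = C_{R0}(1−X) = 1.797 kmol/m³.
Along a PFR/batch, dC_T/dC_R = −r_T/(r_S+r_T) = −k₂/(k₂+k₁·C_R).
Integrating from C_{R0} to C_R: C_T = (0.0757/0.566)·ln[(0.0757+0.566·4.03)/(0.0757+0.566·1.80)] = 0.1337·ln(2.357/1.093) = 0.1028 kmol/m³.
Then C_S = (C_{R0}−C_R) − C_T = 2.233 − 0.1028 = 2.130 kmol/m³.

2.13 kmol/m³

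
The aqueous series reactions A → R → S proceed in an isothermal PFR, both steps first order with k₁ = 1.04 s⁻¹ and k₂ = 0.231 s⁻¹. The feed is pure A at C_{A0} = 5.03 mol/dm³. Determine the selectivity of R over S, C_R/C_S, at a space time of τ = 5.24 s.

For first-order series with pure A initially, C_R(τ) = k₁C_{A0}/(k₂−k₁)·(e^(−k₁τ) − e^(−k₂τ)).
e^(−k₁τ) = e^(−1.04×5.24) = e^(−5.450) = 0.004298; e^(−k₂τ) = e^(−1.210) = 0.2981.
C_R = 1.04×5.03/(0.231−1.04) × (0.004298−0.2981) = (-6.466)×(-0.2938) = 1.900 mol/dm³.
C_A = C_{A0}e^(−k₁τ) = 0.02162 mol/dm³, so C_S = C_{A0}−C_A−C_R = 3.109 mol/dm³; C_R/C_S = 0.611.

0.611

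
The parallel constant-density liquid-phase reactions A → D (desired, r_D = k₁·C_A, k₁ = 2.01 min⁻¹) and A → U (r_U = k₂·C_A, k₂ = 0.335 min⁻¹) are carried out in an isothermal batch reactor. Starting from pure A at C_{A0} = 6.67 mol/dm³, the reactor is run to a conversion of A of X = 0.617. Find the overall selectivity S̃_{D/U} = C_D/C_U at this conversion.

6.00

C_A = C_{A0}(1−X) = 2.555 mol/dm³.
Both paths are first order in A, so the instantaneous fraction to D is constant: dC_D/d(−C_A) = k₁/(k₁+k₂) = 0.8571.
C_D = 0.8571·(C_{A0}−C_A) = 0.8571×4.115 = 3.53 mol/dm³.
C_U = (C_{A0}−C_A)−C_D = 0.5879 mol/dm³; S̃_{D/U} = 3.527/0.5879 = 6.00.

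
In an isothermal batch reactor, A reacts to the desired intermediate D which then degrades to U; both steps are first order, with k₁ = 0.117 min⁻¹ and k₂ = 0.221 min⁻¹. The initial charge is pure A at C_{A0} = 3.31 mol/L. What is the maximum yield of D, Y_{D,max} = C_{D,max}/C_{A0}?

Evaluating C_D at t_opt = ln(k₂/k₁)/(k₂−k₁) gives C_{D,max}/C_{A0} = (k₁/k₂)^[k₂/(k₂−k₁)].
= (0.117/0.221)^(0.221/(0.221−0.117)) = (0.5294)^(2.125) = 0.2589.

0.259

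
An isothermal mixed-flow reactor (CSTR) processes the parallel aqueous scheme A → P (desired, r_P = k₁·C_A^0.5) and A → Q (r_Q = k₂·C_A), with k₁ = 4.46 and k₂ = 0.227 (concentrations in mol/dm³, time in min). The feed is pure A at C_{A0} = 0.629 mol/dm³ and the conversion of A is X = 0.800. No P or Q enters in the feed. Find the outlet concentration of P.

0.494 mol/dm³

Exit C_A = C_{A0}(1−X) = 0.629×0.200 = 0.1258 mol/dm³.
A CSTR operates uniformly at the exit composition, giving r_P = 1.582 and r_Q = 0.02856 (each k·C_A^n at C_A = 0.1258).
Fraction of consumed A going to P: r_P/(r_P+r_Q) = 0.9823.
C_P = 0.9823·C_{A0}·X = 0.9823×0.629×0.800 = 0.494 mol/dm³.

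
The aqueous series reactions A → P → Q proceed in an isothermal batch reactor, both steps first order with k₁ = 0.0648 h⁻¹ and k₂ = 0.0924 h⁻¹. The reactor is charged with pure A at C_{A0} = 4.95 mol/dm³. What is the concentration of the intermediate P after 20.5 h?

Solving the coupled first-order balances gives C_P(t) = [k₁/(k₂−k₁)]·C_{A0}·(e^(−k₁t) − e^(−k₂t)).
e^(−k₁t) = e^(−0.0648×20.5) = e^(−1.328) = 0.2649; e^(−k₂t) = e^(−1.894) = 0.1504.
C_P = 0.0648×4.95/(0.0924−0.0648) × (0.2649−0.1504) = 11.62×0.1145 = 1.330 mol/dm³.

1.33 mol/dm³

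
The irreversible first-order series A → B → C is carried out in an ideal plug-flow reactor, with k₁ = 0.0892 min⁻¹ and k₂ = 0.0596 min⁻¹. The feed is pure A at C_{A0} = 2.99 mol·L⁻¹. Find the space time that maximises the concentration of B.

The intermediate peaks when r₁ = r₂, i.e. k₁e^(−k₁τ) = k₂e^(−k₂τ), giving τ_opt = ln(k₂/k₁)/(k₂−k₁).
= ln(0.0596/0.0892)/(0.0596−0.0892) = ln(0.6682)/-0.02960 = -0.4032/-0.02960 = 13.6 min.

13.6 min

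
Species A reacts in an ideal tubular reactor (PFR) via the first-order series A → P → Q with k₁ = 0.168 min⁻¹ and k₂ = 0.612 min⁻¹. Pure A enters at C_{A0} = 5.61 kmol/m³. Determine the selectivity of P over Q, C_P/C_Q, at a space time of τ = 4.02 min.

0.485

The intermediate concentration in a first-order A→B→C sequence is C_P = k₁C_{A0}(e^(−k₁τ) − e^(−k₂τ))/(k₂−k₁).
e^(−k₁τ) = e^(−0.168×4.02) = e^(−0.6754) = 0.5090; e^(−k₂τ) = e^(−2.460) = 0.08541.
C_P = 0.168×5.61/(0.612−0.168) × (0.5090−0.08541) = 2.123×0.4236 = 0.8991 kmol/m³.
C_A = C_{A0}e^(−k₁τ) = 2.855 kmol/m³, so C_Q = C_{A0}−C_A−C_P = 1.856 kmol/m³; C_P/C_Q = 0.485.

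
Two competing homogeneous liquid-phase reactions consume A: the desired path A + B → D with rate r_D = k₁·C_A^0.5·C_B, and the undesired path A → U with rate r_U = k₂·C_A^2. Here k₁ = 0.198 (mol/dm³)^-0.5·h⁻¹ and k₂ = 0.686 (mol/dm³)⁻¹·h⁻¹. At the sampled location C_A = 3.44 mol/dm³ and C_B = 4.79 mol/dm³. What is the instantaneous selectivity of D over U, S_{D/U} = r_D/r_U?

0.217

S_{D/U} = r_D/r_U = (k₁·C_A^0.5·C_B)/(k₂·C_A^2) = (k₁/k₂)·C_A^-1.5·C_B.
= (0.198×3.440^0.5×4.790) / (0.686×3.440^2) = 1.759/8.118 = 0.217.
The undesired path is higher order in A, so low C_A (CSTR or dilute feed) favours D.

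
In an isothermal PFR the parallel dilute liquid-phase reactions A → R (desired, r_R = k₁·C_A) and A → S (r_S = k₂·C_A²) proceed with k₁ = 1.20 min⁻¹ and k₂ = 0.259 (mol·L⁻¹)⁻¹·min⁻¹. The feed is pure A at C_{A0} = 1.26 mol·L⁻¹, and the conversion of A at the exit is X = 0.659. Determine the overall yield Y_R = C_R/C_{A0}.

C_A = C_{A0}(1−X) = 0.4297 mol·L⁻¹.
Along a PFR/batch, dC_R/dC_A = −r_R/(r_R+r_S) = −k₁/(k₁+k₂·C_A).
Integrating from C_{A0} to C_A: C_R = (1.20/0.259)·ln[(1.20+0.259·1.26)/(1.20+0.259·0.430)] = 4.633·ln(1.526/1.311) = 0.7036 mol·L⁻¹.
Y_R = C_R/C_{A0} = 0.7036/1.26 = 0.558.

0.558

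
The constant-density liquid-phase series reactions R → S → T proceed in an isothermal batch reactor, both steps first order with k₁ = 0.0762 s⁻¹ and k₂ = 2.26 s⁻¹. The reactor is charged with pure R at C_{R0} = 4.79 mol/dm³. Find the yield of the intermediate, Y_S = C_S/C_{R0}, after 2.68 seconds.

Solving the coupled first-order balances gives C_S(t) = [k₁/(k₂−k₁)]·C_{R0}·(e^(−k₁t) − e^(−k₂t)).
e^(−k₁t) = e^(−0.0762×2.68) = e^(−0.2042) = 0.8153; e^(−k₂t) = e^(−6.057) = 0.002342.
C_S = 0.0762×4.79/(2.26−0.0762) × (0.8153−0.002342) = 0.1671×0.8129 = 0.1359 mol/dm³.
Y_S = C_S/C_{R0} = 0.1359/4.79 = 0.0284.

0.0284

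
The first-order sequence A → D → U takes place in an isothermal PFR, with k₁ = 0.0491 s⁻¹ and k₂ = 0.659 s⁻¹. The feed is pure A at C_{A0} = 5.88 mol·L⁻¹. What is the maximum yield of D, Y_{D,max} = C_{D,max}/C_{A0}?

0.0605

Evaluating C_D at τ_opt = ln(k₂/k₁)/(k₂−k₁) gives C_{D,max}/C_{A0} = (k₁/k₂)^[k₂/(k₂−k₁)].
= (0.0491/0.659)^(0.659/(0.659−0.0491)) = (0.07451)^(1.081) = 0.06045.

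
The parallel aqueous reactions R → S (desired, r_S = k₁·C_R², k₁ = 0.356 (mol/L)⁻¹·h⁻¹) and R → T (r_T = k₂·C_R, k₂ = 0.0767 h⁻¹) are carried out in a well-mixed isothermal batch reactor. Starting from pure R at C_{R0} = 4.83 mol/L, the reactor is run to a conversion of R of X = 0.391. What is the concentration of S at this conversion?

1.79 mol/L

C_R = C_{R0}(1−X) = 2.941 mol/L.
Along a PFR/batch, dC_T/dC_R = −r_T/(r_S+r_T) = −k₂/(k₂+k₁·C_R).
Integrating from C_{R0} to C_R: C_T = (0.0767/0.356)·ln[(0.0767+0.356·4.83)/(0.0767+0.356·2.94)] = 0.2154·ln(1.796/1.124) = 0.1010 mol/L.
Then C_S = (C_{R0}−C_R) − C_T = 1.889 − 0.1010 = 1.788 mol/L.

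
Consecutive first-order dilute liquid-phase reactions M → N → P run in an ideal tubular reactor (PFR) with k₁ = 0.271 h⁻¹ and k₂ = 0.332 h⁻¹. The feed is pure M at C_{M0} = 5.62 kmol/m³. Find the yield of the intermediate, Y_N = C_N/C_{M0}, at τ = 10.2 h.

0.130

The intermediate concentration in a first-order A→B→C sequence is C_N = k₁C_{M0}(e^(−k₁τ) − e^(−k₂τ))/(k₂−k₁).
e^(−k₁τ) = e^(−0.271×10.2) = e^(−2.764) = 0.06303; e^(−k₂τ) = e^(−3.386) = 0.03383.
C_N = 0.271×5.62/(0.332−0.271) × (0.06303−0.03383) = 24.97×0.02920 = 0.7290 kmol/m³.
Y_N = C_N/C_{M0} = 0.7290/5.62 = 0.130.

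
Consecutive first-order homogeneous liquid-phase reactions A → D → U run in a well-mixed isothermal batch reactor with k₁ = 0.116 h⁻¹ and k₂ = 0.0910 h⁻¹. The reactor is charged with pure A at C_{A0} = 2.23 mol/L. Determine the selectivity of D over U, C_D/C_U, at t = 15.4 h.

For first-order series with pure A initially, C_D(t) = k₁C_{A0}/(k₂−k₁)·(e^(−k₁t) − e^(−k₂t)).
e^(−k₁t) = e^(−0.116×15.4) = e^(−1.786) = 0.1676; e^(−k₂t) = e^(−1.401) = 0.2463.
C_D = 0.116×2.23/(0.0910−0.116) × (0.1676−0.2463) = (-10.35)×(-0.07869) = 0.8142 mol/L.
C_A = C_{A0}e^(−k₁t) = 0.3737 mol/L, so C_U = C_{A0}−C_A−C_D = 1.042 mol/L; C_D/C_U = 0.781.

0.781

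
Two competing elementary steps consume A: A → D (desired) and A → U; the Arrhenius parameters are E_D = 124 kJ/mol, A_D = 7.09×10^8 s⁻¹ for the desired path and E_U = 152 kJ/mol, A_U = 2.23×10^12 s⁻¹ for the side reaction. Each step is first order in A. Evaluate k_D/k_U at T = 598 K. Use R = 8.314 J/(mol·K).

With equal orders, S_{D/U} = k_D/k_U = (A_D/A_U)·exp[(E_U−E_D)/(RT)].
(E_U−E_D)/(RT) = (152−124)×10³/(8.314×598) = 28000/4972 = 5.632.
k_D/k_U = (7.09×10^8/2.23×10^12)·exp(5.632) = 3.179×10^-4 × 279.2 = 0.0888.
Since E_D < E_U, lowering the temperature improves selectivity toward D.

0.0888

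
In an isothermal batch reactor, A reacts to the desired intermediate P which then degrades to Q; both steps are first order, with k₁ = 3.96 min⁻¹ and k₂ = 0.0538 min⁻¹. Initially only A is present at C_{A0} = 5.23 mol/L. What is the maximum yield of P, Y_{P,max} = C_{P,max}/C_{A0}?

0.943

At the optimum, C_{P,max}/C_{A0} = (k₁/k₂)^[k₂/(k₂−k₁)].
= (3.96/0.0538)^(0.0538/(0.0538−3.96)) = (73.61)^(-0.01377) = 0.9425.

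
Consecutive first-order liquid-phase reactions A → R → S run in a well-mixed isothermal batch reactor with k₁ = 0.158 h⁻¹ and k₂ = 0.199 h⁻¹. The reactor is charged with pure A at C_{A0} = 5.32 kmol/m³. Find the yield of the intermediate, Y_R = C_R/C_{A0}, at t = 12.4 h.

0.217

For first-order series with pure A initially, C_R(t) = k₁C_{A0}/(k₂−k₁)·(e^(−k₁t) − e^(−k₂t)).
e^(−k₁t) = e^(−0.158×12.4) = e^(−1.959) = 0.1410; e^(−k₂t) = e^(−2.468) = 0.08479.
C_R = 0.158×5.32/(0.199−0.158) × (0.1410−0.08479) = 20.50×0.05618 = 1.152 kmol/m³.
Y_R = C_R/C_{A0} = 1.152/5.32 = 0.217.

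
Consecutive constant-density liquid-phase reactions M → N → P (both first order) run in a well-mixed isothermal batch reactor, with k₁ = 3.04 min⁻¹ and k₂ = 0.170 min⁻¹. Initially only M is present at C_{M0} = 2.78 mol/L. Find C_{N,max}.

2.34 mol/L

At the optimum, C_{N,max}/C_{M0} = (k₁/k₂)^[k₂/(k₂−k₁)].
= (3.04/0.170)^(0.170/(0.170−3.04)) = (17.88)^(-0.05923) = 0.8430.
C_{N,max} = 0.8430×2.78 = 2.34 mol/L.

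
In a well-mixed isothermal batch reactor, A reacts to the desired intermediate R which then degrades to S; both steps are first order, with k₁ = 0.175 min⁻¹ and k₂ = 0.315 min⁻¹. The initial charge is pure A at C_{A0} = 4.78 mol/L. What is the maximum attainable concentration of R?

For a first-order series the maximum intermediate yield is C_{R,max}/C_{A0} = (k₁/k₂)^[k₂/(k₂−k₁)].
= (0.175/0.315)^(0.315/(0.315−0.175)) = (0.5556)^(2.250) = 0.2665.
C_{R,max} = 0.2665×4.78 = 1.27 mol/L.

1.27 mol/L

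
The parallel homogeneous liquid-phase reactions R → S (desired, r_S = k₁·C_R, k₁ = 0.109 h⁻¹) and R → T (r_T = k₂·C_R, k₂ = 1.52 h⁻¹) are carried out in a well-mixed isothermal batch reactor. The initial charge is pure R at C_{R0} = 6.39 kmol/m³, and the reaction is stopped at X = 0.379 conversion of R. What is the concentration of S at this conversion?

0.162 kmol/m³

C_R = C_{R0}(1−X) = 3.968 kmol/m³.
Both paths are first order in R, so the instantaneous fraction to S is constant: dC_S/d(−C_R) = k₁/(k₁+k₂) = 0.06691.
C_S = 0.06691·(C_{R0}−C_R) = 0.06691×2.422 = 0.162 kmol/m³.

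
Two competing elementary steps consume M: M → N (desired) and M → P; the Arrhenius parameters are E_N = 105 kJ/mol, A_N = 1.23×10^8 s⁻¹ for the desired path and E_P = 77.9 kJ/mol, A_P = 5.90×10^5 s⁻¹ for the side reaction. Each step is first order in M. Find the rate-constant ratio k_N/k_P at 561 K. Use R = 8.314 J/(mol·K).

0.625

k_N/k_P = (A_N/A_P)·exp[−(E_N−E_P)/(RT)] = (A_N/A_P)·exp[(E_P−E_N)/(RT)].
(E_P−E_N)/(RT) = (77.9−105)×10³/(8.314×561) = -27100/4664 = -5.810.
k_N/k_P = (1.23×10^8/5.90×10^5)·exp(-5.810) = 208.5 × 0.002997 = 0.625.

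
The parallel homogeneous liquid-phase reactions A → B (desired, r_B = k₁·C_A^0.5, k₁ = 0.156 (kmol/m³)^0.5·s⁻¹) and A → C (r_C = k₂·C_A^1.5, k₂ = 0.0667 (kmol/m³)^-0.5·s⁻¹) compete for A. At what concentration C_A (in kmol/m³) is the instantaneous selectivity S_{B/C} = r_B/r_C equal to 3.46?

0.676 kmol/m³

S_{B/C} = (k₁/k₂)·C_A⁻¹ ⇒ C_A = (S·k₂/k₁)^(-1).
= (3.46×0.0667/0.156)^(-1) = (1.479)^(-1) = 0.676 kmol/m³.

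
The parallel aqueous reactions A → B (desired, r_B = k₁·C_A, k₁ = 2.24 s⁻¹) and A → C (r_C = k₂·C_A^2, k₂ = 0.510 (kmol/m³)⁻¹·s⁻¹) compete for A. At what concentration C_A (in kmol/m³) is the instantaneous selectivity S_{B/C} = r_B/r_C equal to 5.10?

0.861 kmol/m³

S_{B/C} = (k₁/k₂)·C_A⁻¹ ⇒ C_A = (S·k₂/k₁)^(-1).
= (5.10×0.510/2.24)^(-1) = (1.161)^(-1) = 0.861 kmol/m³.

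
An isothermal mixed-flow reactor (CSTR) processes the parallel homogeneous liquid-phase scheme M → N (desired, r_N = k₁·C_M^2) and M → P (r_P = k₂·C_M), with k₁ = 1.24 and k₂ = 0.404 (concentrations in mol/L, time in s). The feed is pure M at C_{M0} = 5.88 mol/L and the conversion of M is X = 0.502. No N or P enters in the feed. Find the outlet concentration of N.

2.66 mol/L

Exit C_M = C_{M0}(1−X) = 5.88×0.498 = 2.928 mol/L.
In a CSTR the entire volume is at exit conditions, so r_N = 1.24×2.928^2 = 10.63 and r_P = 0.404×2.928 = 1.183.
Fraction of consumed M going to N: r_N/(r_N+r_P) = 0.8999.
C_N = 0.8999·C_{M0}·X = 0.8999×5.88×0.502 = 2.66 mol/L.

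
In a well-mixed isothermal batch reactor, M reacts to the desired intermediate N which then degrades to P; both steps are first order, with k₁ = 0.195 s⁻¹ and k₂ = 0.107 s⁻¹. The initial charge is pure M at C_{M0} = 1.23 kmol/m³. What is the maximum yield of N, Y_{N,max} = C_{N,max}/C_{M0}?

0.482

For a first-order series the maximum intermediate yield is C_{N,max}/C_{M0} = (k₁/k₂)^[k₂/(k₂−k₁)].
= (0.195/0.107)^(0.107/(0.107−0.195)) = (1.822)^(-1.216) = 0.4820.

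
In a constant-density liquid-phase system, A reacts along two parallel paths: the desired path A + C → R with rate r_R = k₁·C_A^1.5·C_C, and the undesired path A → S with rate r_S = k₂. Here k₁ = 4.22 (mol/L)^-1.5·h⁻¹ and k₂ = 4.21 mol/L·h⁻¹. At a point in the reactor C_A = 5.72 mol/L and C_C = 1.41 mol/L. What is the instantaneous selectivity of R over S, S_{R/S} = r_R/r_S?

S_{R/S} = r_R/r_S = (k₁·C_A^1.5·C_C)/(k₂) = (k₁/k₂)·C_A^1.5·C_C.
= (4.22×5.720^1.5×1.410) / (4.21) = 81.40/4.210 = 19.3.

19.3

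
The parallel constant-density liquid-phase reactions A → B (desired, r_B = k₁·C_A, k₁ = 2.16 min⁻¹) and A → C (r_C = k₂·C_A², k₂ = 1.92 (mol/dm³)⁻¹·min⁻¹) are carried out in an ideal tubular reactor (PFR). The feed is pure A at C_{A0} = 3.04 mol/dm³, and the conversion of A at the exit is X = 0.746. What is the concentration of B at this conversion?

0.885 mol/dm³

C_A = C_{A0}(1−X) = 0.7722 mol/dm³.
Along a PFR/batch, dC_B/dC_A = −r_B/(r_B+r_C) = −k₁/(k₁+k₂·C_A).
Integrating from C_{A0} to C_A: C_B = (2.16/1.92)·ln[(2.16+1.92·3.04)/(2.16+1.92·0.772)] = 1.125·ln(7.997/3.643) = 0.8847 mol/dm³.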